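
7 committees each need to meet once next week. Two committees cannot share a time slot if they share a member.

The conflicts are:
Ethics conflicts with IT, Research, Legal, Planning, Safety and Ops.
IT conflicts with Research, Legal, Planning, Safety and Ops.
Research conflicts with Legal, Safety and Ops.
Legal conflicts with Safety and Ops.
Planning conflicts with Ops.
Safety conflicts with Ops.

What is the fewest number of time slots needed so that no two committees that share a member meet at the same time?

6

Ethics, IT, Research, Legal, Safety, Ops are mutually in conflict, so at least 6 time slots are needed.
A valid assignment using 6 time slots: Ethics=2, IT=3, Research=6, Legal=4, Planning=4, Safety=5, Ops=1. Each listed conflict is separated.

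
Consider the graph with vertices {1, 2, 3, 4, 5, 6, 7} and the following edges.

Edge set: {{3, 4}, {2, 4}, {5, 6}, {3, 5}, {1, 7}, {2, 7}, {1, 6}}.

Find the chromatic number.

The cycle 4-3-5-6-1-7-2-4 has odd length 7, so it cannot be 2-colored; at least 3 colors are needed.
3 colors suffice: color red → {2, 3, 6}; color blue → {1, 4, 5}; color green → {7}. No two adjacent vertices share a color.

3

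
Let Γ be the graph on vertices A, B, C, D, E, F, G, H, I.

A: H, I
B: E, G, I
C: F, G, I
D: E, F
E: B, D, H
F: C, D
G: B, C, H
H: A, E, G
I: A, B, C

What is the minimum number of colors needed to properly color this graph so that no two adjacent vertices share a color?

3

The cycle H-E-B-I-A-H has odd length 5, so it cannot be 2-colored; at least 3 colors are needed.
3 colors suffice: color 1 → {B, C, D, H}; color 2 → {E, F, G, I}; color 3 → {A}. No two adjacent vertices share a color.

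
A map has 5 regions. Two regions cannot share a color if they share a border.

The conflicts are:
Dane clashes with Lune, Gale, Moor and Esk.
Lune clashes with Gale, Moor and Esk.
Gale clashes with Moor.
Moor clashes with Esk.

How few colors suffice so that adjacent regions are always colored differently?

Dane, Lune, Moor, Esk all conflict with each other, so at least 4 colors are needed.
4 colors suffice: color 1 → {Lune}; color 2 → {Dane}; color 3 → {Moor}; color 4 → {Gale, Esk}. Each listed conflict is separated.

4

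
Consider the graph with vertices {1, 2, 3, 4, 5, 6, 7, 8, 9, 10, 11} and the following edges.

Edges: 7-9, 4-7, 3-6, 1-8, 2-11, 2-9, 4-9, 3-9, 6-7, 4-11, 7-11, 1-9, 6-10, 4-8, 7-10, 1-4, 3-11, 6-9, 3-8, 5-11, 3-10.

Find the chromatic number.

3

1, 4, 8 are pairwise adjacent, so at least 3 colors are needed.
A valid assignment using 3 colors: 1=green, 2=blue, 3=green, 4=blue, 5=blue, 6=blue, 7=green, 8=red, 9=red, 10=red, 11=red. No two adjacent vertices share a color.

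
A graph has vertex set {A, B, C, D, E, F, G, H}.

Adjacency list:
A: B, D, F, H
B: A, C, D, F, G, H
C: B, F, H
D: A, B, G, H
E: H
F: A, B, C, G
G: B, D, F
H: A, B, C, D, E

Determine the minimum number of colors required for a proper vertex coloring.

4

A, B, D, H are pairwise adjacent (a clique of size 4), so at least 4 colors are needed.
4 colors suffice: color 1 → {B, E}; color 2 → {F, H}; color 3 → {A, C, G}; color 4 → {D}. No two adjacent vertices share a color.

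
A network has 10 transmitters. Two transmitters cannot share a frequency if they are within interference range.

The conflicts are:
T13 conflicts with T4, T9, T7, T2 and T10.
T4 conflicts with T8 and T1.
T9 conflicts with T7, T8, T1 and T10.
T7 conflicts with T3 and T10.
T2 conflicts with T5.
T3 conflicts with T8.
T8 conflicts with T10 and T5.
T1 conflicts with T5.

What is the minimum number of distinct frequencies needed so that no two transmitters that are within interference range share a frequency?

T13, T9, T7, T10 pairwise conflict, so at least 4 frequencies are needed.
4 frequencies suffice: T13=1, T4=2, T9=2, T7=4, T2=3, T3=2, T8=1, T1=1, T10=3, T5=2. Every pair that conflicts lands in different frequencies.

4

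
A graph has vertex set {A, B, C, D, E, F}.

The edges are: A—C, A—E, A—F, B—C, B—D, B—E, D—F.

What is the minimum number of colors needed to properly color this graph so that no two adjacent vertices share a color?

The cycle F-A-E-B-D-F has odd length 5, so it cannot be 2-colored; at least 3 colors are needed.
A valid assignment using 3 colors: A=1, B=1, C=2, D=2, E=2, F=3. No two adjacent vertices share a color.

3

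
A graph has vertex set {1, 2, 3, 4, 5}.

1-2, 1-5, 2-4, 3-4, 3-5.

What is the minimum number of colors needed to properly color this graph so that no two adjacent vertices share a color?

3

The cycle 5-1-2-4-3-5 has odd length 5, so it cannot be 2-colored; at least 3 colors are needed.
3 colors suffice: color a → {2, 5}; color b → {1, 4}; color c → {3}. Each edge has distinct colors on its endpoints.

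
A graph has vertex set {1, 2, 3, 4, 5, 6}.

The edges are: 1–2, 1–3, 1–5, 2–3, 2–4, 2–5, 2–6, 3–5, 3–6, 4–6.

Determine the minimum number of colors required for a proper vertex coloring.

4

1, 2, 3, 5 are pairwise adjacent (a clique of size 4), so at least 4 colors are needed.
One proper 4-coloring: 1=yellow, 2=red, 3=blue, 4=blue, 5=green, 6=green. Every edge joins two different colors.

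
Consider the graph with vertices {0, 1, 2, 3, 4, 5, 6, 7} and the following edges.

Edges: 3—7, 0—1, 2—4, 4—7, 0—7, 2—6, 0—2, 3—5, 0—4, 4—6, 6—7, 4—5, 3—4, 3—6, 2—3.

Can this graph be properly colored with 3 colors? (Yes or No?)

3, 4, 6, 7 form a clique, so at least 4 colors are needed.
So 3 colors are not enough.

No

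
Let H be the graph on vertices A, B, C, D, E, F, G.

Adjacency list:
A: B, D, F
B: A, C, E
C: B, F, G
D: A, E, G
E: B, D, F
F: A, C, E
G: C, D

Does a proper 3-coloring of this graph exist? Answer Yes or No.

Yes

The chromatic number is 3. The cycle C-B-A-D-G-C has odd length 5, so it cannot be 2-colored; at least 3 colors are needed.
3 colors suffice: color red → {A, C, E}; color blue → {B, D, F}; color green → {G}.
That is already a proper 3-coloring.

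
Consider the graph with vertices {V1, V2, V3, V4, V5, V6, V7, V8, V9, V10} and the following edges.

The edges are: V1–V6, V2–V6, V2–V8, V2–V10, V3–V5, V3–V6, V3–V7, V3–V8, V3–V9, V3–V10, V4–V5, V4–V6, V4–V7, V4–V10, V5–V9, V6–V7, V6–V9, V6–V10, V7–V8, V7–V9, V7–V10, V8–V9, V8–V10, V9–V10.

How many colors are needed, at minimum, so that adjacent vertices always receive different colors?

V3, V6, V7, V9, V10 are mutually adjacent (a clique of size 5), so at least 5 colors are needed.
5 colors suffice: color 1 → {V5, V6, V8}; color 2 → {V1, V10}; color 3 → {V2, V3, V4}; color 4 → {V7}; color 5 → {V9}. Every edge joins two different colors.

5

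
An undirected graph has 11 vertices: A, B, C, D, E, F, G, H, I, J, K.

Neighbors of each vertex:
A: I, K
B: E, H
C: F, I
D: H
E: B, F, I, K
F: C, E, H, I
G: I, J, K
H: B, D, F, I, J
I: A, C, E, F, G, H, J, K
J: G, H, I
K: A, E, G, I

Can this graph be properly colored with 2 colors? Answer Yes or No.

C, F, I form a triangle, so at least 3 colors are needed.
So 2 colors are not enough.

No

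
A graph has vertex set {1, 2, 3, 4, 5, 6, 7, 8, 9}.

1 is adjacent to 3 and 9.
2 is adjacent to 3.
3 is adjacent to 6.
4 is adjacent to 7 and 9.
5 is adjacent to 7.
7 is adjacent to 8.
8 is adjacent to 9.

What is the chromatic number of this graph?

2 and 3 are adjacent, so at least 2 colors are needed.
2 colors suffice: color red → {3, 7, 9}; color blue → {1, 2, 4, 5, 6, 8}. No two adjacent vertices share a color.

2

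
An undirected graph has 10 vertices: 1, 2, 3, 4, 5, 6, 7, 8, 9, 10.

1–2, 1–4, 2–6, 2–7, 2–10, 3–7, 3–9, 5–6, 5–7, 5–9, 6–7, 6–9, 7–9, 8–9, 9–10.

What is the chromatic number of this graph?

4

5, 6, 7, 9 form a clique, so at least 4 colors are needed.
A valid assignment using 4 colors: 1=blue, 2=red, 3=green, 4=red, 5=yellow, 6=green, 7=blue, 8=blue, 9=red, 10=blue. Every edge joins two different colors.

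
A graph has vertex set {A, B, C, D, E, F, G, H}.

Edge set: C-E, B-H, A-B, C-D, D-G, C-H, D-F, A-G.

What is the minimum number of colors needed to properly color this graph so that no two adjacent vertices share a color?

A and B are adjacent, so at least 2 colors are needed.
A valid assignment using 2 colors: A=blue, B=red, C=red, D=blue, E=blue, F=red, G=red, H=blue. Each edge has distinct colors on its endpoints.

2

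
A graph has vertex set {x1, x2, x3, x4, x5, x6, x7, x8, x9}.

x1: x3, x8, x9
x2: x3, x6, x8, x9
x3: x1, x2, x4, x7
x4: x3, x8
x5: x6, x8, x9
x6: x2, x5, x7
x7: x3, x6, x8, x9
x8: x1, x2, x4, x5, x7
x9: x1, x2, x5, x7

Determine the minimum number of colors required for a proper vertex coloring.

x6 and x7 are adjacent, so at least 2 colors are needed.
2 colors suffice: color 1 → {x3, x6, x8, x9}; color 2 → {x1, x2, x4, x5, x7}. No two adjacent vertices share a color.

2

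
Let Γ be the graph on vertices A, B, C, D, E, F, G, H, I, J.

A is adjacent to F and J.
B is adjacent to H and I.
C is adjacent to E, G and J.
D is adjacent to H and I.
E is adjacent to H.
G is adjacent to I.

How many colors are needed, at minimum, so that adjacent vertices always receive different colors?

2

C and G are adjacent, so at least 2 colors are needed.
One proper 2-coloring: A=red, B=blue, C=red, D=blue, E=blue, F=blue, G=blue, H=red, I=red, J=blue. No two adjacent vertices share a color.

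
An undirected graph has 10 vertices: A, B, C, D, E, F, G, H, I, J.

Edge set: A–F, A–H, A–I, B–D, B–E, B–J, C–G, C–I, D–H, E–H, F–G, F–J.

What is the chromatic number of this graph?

The cycle F-G-C-I-A-F has odd length 5, so it cannot be 2-colored; at least 3 colors are needed.
3 colors suffice: color 1 → {A, B, C}; color 2 → {F, H, I}; color 3 → {D, E, G, J}. Every edge joins two different colors.

3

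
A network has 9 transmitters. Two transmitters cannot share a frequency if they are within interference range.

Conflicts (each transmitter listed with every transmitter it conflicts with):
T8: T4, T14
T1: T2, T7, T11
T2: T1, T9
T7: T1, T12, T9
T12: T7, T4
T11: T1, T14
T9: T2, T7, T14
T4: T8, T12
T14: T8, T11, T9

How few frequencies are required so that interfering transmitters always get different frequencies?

3

The cycle T14-T9-T2-T1-T11-T14 has odd length 5, so it cannot be 2-colored; at least 3 frequencies are needed.
3 frequencies suffice: T8=2, T1=2, T2=1, T7=1, T12=2, T11=3, T9=2, T4=1, T14=1. Each listed conflict is separated.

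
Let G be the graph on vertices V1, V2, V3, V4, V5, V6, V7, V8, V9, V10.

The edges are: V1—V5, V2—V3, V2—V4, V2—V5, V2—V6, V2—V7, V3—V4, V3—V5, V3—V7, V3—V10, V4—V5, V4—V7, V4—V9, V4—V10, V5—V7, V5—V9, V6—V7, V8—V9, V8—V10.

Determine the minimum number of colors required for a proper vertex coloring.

5

V2, V3, V4, V5, V7 are pairwise adjacent (a clique of size 5), so at least 5 colors are needed.
5 colors suffice: color R → {V1, V4, V6, V8}; color B → {V5, V10}; color G → {V3, V9}; color Y → {V2}; color P → {V7}. No two adjacent vertices share a color.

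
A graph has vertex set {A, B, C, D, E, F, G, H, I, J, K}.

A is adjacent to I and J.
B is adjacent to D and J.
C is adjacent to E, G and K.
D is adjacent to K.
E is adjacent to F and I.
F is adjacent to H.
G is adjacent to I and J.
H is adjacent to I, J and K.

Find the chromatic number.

The cycle J-B-D-K-H-J has odd length 5, so it cannot be 2-colored; at least 3 colors are needed.
3 colors suffice: A=red, B=green, C=green, D=red, E=red, F=blue, G=red, H=red, I=blue, J=blue, K=blue. No two adjacent vertices share a color.

3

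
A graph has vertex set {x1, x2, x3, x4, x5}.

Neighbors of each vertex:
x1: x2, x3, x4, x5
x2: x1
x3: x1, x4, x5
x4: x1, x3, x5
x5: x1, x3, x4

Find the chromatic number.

x1, x3, x4, x5 are pairwise adjacent (a clique of size 4), so at least 4 colors are needed.
4 colors suffice: x1=red, x2=blue, x3=yellow, x4=blue, x5=green. Every edge joins two different colors.

4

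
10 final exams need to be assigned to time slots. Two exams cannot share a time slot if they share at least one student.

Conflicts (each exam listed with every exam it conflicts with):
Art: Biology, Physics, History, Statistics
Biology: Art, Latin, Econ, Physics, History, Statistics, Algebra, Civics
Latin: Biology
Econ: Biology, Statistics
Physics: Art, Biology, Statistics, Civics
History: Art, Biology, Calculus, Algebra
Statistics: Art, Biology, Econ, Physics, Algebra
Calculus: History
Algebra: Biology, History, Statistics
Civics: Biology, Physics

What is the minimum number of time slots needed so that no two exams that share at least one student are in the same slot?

4

Art, Biology, Physics, Statistics pairwise conflict, so at least 4 time slots are needed.
4 time slots suffice: time slot 1 → {Biology, Calculus}; time slot 2 → {Latin, History, Statistics, Civics}; time slot 3 → {Econ, Physics, Algebra}; time slot 4 → {Art}. Each listed conflict is separated.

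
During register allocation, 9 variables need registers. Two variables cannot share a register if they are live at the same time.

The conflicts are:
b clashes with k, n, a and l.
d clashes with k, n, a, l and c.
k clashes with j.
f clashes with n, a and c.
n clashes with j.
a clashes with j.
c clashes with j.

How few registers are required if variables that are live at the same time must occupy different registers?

b and l conflict, so at least 2 registers are needed.
2 registers suffice: register 1 → {b, d, f, j}; register 2 → {k, n, a, l, c}. Each listed conflict is separated.

2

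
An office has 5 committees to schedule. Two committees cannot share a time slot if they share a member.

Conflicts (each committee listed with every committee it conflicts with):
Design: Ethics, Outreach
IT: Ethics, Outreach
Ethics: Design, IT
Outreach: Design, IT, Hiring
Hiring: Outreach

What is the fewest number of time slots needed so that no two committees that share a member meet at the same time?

IT and Outreach conflict, so at least 2 time slots are needed.
2 time slots suffice: Design=2, IT=2, Ethics=1, Outreach=1, Hiring=2. Each listed conflict is separated.

2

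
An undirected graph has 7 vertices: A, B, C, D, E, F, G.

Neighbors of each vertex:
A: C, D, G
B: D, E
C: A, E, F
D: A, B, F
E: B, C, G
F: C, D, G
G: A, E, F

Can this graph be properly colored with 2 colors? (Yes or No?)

The cycle E-G-F-D-B-E has odd length 5, so it cannot be 2-colored; at least 3 colors are needed.
So 2 colors are not enough.

No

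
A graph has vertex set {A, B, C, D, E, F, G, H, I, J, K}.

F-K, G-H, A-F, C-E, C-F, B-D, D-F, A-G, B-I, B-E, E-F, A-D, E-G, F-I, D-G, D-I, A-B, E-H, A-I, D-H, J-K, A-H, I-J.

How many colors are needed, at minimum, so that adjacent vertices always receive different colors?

A, B, D, I form a clique, so at least 4 colors are needed.
4 colors suffice: color red → {D, E, J}; color blue → {A, C, K}; color green → {B, F, H}; color yellow → {G, I}. Each edge has distinct colors on its endpoints.

4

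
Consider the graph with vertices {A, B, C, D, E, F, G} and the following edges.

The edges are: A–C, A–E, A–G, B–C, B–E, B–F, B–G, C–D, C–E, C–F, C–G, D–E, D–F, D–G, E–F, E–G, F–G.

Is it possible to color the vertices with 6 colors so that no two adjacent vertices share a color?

Yes

The chromatic number is 5. B, C, E, F, G are mutually adjacent (a clique of size 5), so at least 5 colors are needed.
5 colors suffice: color 1 → {G}; color 2 → {E}; color 3 → {C}; color 4 → {A, F}; color 5 → {B, D}.
Since 6 ≥ 5, a proper 6-coloring certainly exists.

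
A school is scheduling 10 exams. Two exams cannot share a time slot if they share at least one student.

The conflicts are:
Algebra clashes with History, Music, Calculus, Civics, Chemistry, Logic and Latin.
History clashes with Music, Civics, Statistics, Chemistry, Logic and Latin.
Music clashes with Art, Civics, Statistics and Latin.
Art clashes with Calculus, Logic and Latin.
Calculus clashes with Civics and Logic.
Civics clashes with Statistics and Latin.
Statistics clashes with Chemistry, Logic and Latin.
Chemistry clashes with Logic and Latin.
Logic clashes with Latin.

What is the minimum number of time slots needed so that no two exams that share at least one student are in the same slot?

History, Music, Civics, Statistics, Latin pairwise conflict, so at least 5 time slots are needed.
Using 5 time slots: Algebra=3, History=4, Music=2, Art=3, Calculus=1, Civics=5, Statistics=3, Chemistry=5, Logic=2, Latin=1. No two conflicting exams share a time slot.

5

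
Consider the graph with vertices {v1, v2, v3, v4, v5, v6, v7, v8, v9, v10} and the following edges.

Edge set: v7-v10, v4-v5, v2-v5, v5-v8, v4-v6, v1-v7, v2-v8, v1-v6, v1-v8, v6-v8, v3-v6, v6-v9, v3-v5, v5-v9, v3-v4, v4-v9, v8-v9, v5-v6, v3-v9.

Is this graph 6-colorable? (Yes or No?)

The chromatic number is 5. v3, v4, v5, v6, v9 are pairwise adjacent (a clique of size 5), so at least 5 colors are needed.
5 colors suffice: color 1 → {v1, v5, v10}; color 2 → {v2, v6, v7}; color 3 → {v3, v8}; color 4 → {v9}; color 5 → {v4}.
Since 6 ≥ 5, a proper 6-coloring certainly exists.

Yes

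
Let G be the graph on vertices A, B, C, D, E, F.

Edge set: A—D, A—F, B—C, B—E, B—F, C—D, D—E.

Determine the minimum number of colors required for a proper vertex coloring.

The cycle F-B-C-D-A-F has odd length 5, so it cannot be 2-colored; at least 3 colors are needed.
One proper 3-coloring: A=3, B=1, C=2, D=1, E=2, F=2. No two adjacent vertices share a color.

3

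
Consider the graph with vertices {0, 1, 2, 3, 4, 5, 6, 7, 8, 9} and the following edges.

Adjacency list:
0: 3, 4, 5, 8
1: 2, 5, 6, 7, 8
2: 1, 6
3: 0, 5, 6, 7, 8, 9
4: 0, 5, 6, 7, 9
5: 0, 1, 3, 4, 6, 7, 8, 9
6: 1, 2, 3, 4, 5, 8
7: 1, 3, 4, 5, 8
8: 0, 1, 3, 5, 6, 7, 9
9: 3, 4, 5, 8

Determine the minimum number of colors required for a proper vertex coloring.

4

1, 5, 6, 8 form a clique, so at least 4 colors are needed.
One proper 4-coloring: 0=green, 1=yellow, 2=red, 3=yellow, 4=blue, 5=red, 6=green, 7=green, 8=blue, 9=green. Each edge has distinct colors on its endpoints.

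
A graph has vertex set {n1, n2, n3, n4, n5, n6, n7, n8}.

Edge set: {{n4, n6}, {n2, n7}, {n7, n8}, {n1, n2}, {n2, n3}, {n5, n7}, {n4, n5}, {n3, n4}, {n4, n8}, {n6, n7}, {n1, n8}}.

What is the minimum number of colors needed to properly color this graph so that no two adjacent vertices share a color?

3

The cycle n3-n2-n1-n8-n4-n3 has odd length 5, so it cannot be 2-colored; at least 3 colors are needed.
3 colors suffice: color 1 → {n1, n4, n7}; color 2 → {n2, n5, n6, n8}; color 3 → {n3}. Every edge joins two different colors.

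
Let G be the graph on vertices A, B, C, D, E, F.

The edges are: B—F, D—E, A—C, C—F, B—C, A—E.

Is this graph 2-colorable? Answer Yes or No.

No

B, C, F form a triangle, so at least 3 colors are needed.
So 2 colors are not enough.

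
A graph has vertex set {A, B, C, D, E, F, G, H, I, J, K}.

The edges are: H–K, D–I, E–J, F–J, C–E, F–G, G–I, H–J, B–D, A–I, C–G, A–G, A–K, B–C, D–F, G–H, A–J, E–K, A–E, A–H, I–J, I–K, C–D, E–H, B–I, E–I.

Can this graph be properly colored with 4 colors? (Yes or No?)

The chromatic number is 4. A, E, I, J are mutually adjacent (a clique of size 4), so at least 4 colors are needed.
One proper 4-coloring: A=2, B=3, C=1, D=2, E=3, F=1, G=3, H=1, I=1, J=4, K=4.
That is already a proper 4-coloring.

Yes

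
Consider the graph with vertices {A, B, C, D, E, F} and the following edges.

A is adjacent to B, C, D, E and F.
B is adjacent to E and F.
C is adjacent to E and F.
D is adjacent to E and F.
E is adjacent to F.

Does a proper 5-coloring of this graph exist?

The chromatic number is 4. A, D, E, F are mutually adjacent (a clique of size 4), so at least 4 colors are needed.
One proper 4-coloring: A=3, B=4, C=4, D=4, E=1, F=2.
Since 5 ≥ 4, a proper 5-coloring certainly exists.

Yes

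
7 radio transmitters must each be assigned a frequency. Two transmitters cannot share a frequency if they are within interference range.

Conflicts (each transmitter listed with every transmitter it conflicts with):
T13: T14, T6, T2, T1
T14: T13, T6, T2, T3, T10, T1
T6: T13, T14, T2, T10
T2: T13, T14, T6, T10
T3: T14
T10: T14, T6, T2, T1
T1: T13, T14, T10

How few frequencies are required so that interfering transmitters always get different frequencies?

T14, T6, T2, T10 all conflict with each other, so at least 4 frequencies are needed.
Using 4 frequencies: T13=2, T14=1, T6=4, T2=3, T3=2, T10=2, T1=3. Every pair that conflicts lands in different frequencies.

4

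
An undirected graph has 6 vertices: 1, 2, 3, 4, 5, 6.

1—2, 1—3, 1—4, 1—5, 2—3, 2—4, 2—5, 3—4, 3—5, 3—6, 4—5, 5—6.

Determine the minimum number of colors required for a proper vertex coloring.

1, 2, 3, 4, 5 are mutually adjacent (a clique of size 5), so at least 5 colors are needed.
5 colors suffice: color a → {5}; color b → {3}; color c → {4, 6}; color d → {2}; color e → {1}. Every edge joins two different colors.

5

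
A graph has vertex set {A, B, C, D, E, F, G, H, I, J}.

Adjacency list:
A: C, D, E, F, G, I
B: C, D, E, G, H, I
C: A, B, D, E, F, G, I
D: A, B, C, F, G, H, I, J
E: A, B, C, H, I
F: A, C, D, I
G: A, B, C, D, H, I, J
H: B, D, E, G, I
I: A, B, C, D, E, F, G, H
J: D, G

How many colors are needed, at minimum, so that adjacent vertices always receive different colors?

A, C, D, F, I are pairwise adjacent (a clique of size 5), so at least 5 colors are needed.
5 colors suffice: color 1 → {D, E}; color 2 → {I, J}; color 3 → {C, H}; color 4 → {F, G}; color 5 → {A, B}. No two adjacent vertices share a color.

5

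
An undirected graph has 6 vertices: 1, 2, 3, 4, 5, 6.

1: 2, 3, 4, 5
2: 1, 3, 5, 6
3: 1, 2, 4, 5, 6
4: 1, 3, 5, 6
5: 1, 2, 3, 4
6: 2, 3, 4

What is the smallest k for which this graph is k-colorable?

1, 2, 3, 5 are mutually adjacent (a clique of size 4), so at least 4 colors are needed.
4 colors suffice: color a → {3}; color b → {5, 6}; color c → {1}; color d → {2, 4}. Every edge joins two different colors.

4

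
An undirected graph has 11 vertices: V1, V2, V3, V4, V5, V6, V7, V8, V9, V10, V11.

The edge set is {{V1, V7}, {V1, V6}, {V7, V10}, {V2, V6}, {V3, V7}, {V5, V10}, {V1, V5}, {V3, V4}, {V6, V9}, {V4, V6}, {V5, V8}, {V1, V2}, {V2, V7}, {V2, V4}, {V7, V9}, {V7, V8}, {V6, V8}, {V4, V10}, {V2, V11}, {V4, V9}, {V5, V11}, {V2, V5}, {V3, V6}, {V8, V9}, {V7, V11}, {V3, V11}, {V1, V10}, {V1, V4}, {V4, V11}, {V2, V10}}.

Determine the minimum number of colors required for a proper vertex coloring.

V1, V2, V5, V10 are pairwise adjacent (a clique of size 4), so at least 4 colors are needed.
One proper 4-coloring: V1=yellow, V2=blue, V3=blue, V4=red, V5=red, V6=green, V7=red, V8=blue, V9=yellow, V10=green, V11=green. No two adjacent vertices share a color.

4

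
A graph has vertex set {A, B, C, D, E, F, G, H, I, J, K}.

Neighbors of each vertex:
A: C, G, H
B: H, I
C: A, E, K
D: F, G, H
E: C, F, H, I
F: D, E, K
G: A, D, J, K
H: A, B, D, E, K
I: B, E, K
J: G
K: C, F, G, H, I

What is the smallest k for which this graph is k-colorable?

H and K are adjacent, so at least 2 colors are needed.
2 colors suffice: color 1 → {C, F, G, H, I}; color 2 → {A, B, D, E, J, K}. Each edge has distinct colors on its endpoints.

2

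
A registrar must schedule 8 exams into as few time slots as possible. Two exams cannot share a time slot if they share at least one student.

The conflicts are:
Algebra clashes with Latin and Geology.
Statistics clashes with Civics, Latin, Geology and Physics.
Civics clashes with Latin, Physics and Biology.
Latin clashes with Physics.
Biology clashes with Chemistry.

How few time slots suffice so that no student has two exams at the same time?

Statistics, Civics, Latin, Physics pairwise conflict, so at least 4 time slots are needed.
4 time slots suffice: time slot 1 → {Algebra, Statistics, Biology}; time slot 2 → {Civics, Geology, Chemistry}; time slot 3 → {Latin}; time slot 4 → {Physics}. Every pair that conflicts lands in different time slots.

4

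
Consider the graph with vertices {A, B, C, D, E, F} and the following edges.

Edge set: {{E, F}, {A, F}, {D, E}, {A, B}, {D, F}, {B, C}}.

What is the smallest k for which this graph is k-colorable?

3

D, E, F are pairwise adjacent, so at least 3 colors are needed.
A valid assignment using 3 colors: A=2, B=1, C=2, D=2, E=3, F=1. No two adjacent vertices share a color.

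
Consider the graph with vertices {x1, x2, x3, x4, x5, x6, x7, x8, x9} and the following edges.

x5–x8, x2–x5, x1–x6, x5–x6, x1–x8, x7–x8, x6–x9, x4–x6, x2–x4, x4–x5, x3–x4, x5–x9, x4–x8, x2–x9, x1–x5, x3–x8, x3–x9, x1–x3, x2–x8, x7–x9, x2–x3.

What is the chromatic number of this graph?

4

x2, x3, x4, x8 are mutually adjacent (a clique of size 4), so at least 4 colors are needed.
4 colors suffice: x1=4, x2=3, x3=2, x4=4, x5=2, x6=3, x7=2, x8=1, x9=1. No two adjacent vertices share a color.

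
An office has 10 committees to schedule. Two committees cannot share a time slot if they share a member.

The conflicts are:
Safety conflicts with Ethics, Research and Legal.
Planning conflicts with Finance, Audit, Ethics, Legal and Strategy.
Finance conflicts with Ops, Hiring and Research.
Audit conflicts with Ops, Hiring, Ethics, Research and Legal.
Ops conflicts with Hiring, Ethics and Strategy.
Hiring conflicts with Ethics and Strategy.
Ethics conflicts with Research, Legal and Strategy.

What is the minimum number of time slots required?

Planning, Audit, Ethics, Legal pairwise conflict, so at least 4 time slots are needed.
4 time slots suffice: Safety=2, Planning=3, Finance=1, Audit=2, Ops=4, Hiring=3, Ethics=1, Research=3, Legal=4, Strategy=2. Each listed conflict is separated.

4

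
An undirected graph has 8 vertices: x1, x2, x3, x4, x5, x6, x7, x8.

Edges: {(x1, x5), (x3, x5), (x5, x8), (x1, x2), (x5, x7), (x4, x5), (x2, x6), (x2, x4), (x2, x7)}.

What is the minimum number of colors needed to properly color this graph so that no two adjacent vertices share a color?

x1 and x2 are adjacent, so at least 2 colors are needed.
One proper 2-coloring: x1=blue, x2=red, x3=blue, x4=blue, x5=red, x6=blue, x7=blue, x8=blue. No two adjacent vertices share a color.

2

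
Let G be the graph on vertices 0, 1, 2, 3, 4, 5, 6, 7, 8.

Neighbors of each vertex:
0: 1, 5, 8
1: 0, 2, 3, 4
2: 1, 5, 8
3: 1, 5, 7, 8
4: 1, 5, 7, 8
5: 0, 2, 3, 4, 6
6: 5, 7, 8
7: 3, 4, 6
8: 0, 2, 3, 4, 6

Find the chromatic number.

2

4 and 7 are adjacent, so at least 2 colors are needed.
2 colors suffice: color a → {1, 5, 7, 8}; color b → {0, 2, 3, 4, 6}. No two adjacent vertices share a color.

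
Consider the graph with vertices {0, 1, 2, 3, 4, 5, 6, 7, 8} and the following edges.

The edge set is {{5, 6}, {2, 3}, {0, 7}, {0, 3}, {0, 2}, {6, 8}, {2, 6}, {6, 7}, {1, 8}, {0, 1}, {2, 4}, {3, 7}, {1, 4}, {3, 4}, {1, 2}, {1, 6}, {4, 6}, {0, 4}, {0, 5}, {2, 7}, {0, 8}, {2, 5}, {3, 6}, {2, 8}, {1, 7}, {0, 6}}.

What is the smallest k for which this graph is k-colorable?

5

0, 1, 2, 6, 7 are mutually adjacent (a clique of size 5), so at least 5 colors are needed.
5 colors suffice: color red → {2}; color blue → {6}; color green → {0}; color yellow → {1, 3, 5}; color purple → {4, 7, 8}. Each edge has distinct colors on its endpoints.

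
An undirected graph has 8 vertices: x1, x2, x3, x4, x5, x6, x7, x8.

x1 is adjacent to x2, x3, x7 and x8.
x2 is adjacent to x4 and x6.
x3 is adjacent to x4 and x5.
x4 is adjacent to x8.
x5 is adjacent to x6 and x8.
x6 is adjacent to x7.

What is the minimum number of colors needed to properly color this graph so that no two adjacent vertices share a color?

3

The cycle x2-x6-x5-x3-x1-x2 has odd length 5, so it cannot be 2-colored; at least 3 colors are needed.
A valid assignment using 3 colors: x1=1, x2=2, x3=2, x4=1, x5=1, x6=3, x7=2, x8=2. No two adjacent vertices share a color.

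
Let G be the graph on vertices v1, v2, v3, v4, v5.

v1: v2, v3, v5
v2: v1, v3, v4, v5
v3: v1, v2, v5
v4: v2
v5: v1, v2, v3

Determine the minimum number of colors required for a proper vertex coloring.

v1, v2, v3, v5 are mutually adjacent (a clique of size 4), so at least 4 colors are needed.
4 colors suffice: color R → {v2}; color B → {v1, v4}; color G → {v5}; color Y → {v3}. Every edge joins two different colors.

4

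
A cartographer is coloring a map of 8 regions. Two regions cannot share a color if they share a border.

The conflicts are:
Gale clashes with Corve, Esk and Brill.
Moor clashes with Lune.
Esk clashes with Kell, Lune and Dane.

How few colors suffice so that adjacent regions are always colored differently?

Esk and Kell conflict, so at least 2 colors are needed.
2 colors suffice: color 1 → {Moor, Corve, Esk, Brill}; color 2 → {Gale, Kell, Lune, Dane}. No two conflicting regions share a color.

2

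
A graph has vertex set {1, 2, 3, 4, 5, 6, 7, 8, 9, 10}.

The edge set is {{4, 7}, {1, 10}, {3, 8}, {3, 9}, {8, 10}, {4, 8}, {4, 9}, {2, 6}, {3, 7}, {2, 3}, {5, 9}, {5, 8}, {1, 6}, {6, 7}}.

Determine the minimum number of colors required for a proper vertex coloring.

2

5 and 9 are adjacent, so at least 2 colors are needed.
2 colors suffice: color a → {1, 2, 7, 8, 9}; color b → {3, 4, 5, 6, 10}. Every edge joins two different colors.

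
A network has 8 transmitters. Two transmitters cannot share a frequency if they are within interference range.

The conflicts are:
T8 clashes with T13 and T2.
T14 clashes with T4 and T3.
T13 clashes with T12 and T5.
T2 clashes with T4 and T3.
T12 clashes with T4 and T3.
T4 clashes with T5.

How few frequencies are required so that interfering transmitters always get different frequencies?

3

The cycle T8-T13-T5-T4-T2-T8 has odd length 5, so it cannot be 2-colored; at least 3 frequencies are needed.
3 frequencies suffice: frequency 1 → {T13, T4, T3}; frequency 2 → {T14, T2, T12, T5}; frequency 3 → {T8}. Each listed conflict is separated.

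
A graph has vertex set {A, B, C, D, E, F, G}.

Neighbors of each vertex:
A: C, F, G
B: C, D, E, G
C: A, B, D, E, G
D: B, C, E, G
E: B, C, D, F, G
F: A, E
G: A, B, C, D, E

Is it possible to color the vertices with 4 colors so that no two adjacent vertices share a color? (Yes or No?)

No

B, C, D, E, G are mutually adjacent (a clique of size 5), so at least 5 colors are needed.
So 4 colors are not enough.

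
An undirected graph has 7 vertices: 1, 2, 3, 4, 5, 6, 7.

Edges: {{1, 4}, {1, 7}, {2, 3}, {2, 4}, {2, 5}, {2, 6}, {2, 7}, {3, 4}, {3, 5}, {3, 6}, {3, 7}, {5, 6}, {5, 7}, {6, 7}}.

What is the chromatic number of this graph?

5

2, 3, 5, 6, 7 are mutually adjacent (a clique of size 5), so at least 5 colors are needed.
One proper 5-coloring: 1=blue, 2=blue, 3=green, 4=red, 5=purple, 6=yellow, 7=red. Each edge has distinct colors on its endpoints.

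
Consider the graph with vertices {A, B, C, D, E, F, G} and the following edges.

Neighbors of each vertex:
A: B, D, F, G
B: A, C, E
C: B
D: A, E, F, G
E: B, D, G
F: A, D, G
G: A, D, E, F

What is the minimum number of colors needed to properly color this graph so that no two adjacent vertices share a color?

4

A, D, F, G are pairwise adjacent (a clique of size 4), so at least 4 colors are needed.
One proper 4-coloring: A=1, B=2, C=1, D=2, E=1, F=4, G=3. No two adjacent vertices share a color.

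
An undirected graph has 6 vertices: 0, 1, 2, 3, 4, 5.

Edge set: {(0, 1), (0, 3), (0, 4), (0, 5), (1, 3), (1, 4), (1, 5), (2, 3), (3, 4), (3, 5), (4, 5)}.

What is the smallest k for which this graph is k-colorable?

5

0, 1, 3, 4, 5 form a clique, so at least 5 colors are needed.
A valid assignment using 5 colors: 0=e, 1=d, 2=b, 3=a, 4=b, 5=c. Every edge joins two different colors.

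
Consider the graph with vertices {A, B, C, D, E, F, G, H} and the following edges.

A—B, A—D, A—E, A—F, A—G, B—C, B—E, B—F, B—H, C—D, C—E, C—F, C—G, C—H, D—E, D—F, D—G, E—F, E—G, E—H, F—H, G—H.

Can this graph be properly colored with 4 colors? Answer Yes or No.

No

B, C, E, F, H are pairwise adjacent (a clique of size 5), so at least 5 colors are needed.
So 4 colors are not enough.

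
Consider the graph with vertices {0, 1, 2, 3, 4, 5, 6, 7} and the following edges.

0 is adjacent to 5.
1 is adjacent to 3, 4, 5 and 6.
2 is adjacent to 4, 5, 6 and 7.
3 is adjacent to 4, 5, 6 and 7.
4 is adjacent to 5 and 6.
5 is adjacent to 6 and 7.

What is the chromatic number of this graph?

5

1, 3, 4, 5, 6 are mutually adjacent (a clique of size 5), so at least 5 colors are needed.
One proper 5-coloring: 0=b, 1=e, 2=c, 3=c, 4=b, 5=a, 6=d, 7=b. Every edge joins two different colors.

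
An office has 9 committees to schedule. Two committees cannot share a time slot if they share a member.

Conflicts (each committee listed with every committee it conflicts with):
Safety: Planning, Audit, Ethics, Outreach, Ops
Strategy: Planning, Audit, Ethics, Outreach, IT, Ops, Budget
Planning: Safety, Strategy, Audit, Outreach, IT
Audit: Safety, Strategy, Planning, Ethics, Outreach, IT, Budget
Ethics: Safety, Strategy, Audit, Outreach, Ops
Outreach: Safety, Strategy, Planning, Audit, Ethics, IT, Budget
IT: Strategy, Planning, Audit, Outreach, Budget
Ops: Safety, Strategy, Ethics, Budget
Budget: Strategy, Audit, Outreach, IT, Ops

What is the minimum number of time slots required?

Strategy, Planning, Audit, Outreach, IT pairwise conflict, so at least 5 time slots are needed.
5 time slots suffice: time slot 1 → {Safety, Strategy}; time slot 2 → {Audit, Ops}; time slot 3 → {Outreach}; time slot 4 → {Planning, Ethics, Budget}; time slot 5 → {IT}. Every pair that conflicts lands in different time slots.

5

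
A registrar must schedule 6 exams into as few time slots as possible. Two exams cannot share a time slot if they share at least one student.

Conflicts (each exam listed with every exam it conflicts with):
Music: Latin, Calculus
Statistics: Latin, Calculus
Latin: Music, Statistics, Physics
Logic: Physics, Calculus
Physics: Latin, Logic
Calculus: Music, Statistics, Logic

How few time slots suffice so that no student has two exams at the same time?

3

The cycle Music-Latin-Physics-Logic-Calculus-Music has odd length 5, so it cannot be 2-colored; at least 3 time slots are needed.
3 time slots suffice: time slot 1 → {Latin, Calculus}; time slot 2 → {Music, Statistics, Physics}; time slot 3 → {Logic}. No two conflicting exams share a time slot.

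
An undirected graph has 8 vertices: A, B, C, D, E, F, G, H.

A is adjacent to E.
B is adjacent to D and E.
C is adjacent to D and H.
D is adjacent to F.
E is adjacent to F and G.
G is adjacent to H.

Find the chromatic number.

B and D are adjacent, so at least 2 colors are needed.
2 colors suffice: color red → {D, E, H}; color blue → {A, B, C, F, G}. Each edge has distinct colors on its endpoints.

2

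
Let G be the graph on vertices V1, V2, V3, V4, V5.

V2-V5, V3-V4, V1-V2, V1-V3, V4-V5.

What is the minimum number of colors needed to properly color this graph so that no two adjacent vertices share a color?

3

The cycle V5-V4-V3-V1-V2-V5 has odd length 5, so it cannot be 2-colored; at least 3 colors are needed.
3 colors suffice: color 1 → {V3, V5}; color 2 → {V2, V4}; color 3 → {V1}. No two adjacent vertices share a color.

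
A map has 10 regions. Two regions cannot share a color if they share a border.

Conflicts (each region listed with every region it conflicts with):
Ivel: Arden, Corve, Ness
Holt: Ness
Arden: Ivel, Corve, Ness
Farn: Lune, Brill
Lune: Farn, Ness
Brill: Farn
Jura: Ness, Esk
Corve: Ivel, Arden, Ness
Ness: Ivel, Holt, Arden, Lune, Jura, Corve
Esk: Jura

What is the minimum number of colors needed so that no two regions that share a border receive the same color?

4

Ivel, Arden, Corve, Ness all conflict with each other, so at least 4 colors are needed.
4 colors suffice: color 1 → {Farn, Ness, Esk}; color 2 → {Ivel, Holt, Lune, Brill, Jura}; color 3 → {Corve}; color 4 → {Arden}. Every pair that conflicts lands in different colors.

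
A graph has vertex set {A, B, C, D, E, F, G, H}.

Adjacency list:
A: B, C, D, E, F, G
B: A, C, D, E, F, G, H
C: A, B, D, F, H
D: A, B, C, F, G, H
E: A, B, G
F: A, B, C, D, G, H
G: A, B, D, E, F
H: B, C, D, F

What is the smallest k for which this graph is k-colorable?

B, C, D, F, H are pairwise adjacent (a clique of size 5), so at least 5 colors are needed.
A valid assignment using 5 colors: A=3, B=1, C=5, D=4, E=2, F=2, G=5, H=3. No two adjacent vertices share a color.

5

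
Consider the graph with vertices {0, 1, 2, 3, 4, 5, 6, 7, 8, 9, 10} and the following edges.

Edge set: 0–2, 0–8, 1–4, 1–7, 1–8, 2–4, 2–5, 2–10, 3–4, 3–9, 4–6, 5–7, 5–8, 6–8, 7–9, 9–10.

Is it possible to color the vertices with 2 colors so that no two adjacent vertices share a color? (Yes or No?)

No

The cycle 2-5-8-1-4-2 has odd length 5, so it cannot be 2-colored; at least 3 colors are needed.
So 2 colors are not enough.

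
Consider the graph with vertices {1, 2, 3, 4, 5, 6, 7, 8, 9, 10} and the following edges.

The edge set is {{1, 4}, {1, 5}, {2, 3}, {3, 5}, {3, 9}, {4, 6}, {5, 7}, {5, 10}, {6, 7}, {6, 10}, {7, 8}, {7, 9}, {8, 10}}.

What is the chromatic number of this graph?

3

The cycle 5-1-4-6-7-5 has odd length 5, so it cannot be 2-colored; at least 3 colors are needed.
3 colors suffice: color a → {2, 5, 6, 8, 9}; color b → {3, 4, 7, 10}; color c → {1}. No two adjacent vertices share a color.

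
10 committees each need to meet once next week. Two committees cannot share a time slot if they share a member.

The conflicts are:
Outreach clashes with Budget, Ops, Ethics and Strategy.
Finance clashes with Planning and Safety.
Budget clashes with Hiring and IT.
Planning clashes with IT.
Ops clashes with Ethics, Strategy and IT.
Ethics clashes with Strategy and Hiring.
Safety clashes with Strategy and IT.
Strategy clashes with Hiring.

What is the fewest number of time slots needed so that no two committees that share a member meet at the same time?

Outreach, Ops, Ethics, Strategy all conflict with each other, so at least 4 time slots are needed.
A valid assignment using 4 time slots: Outreach=3, Finance=1, Budget=2, Planning=2, Ops=2, Ethics=4, Safety=2, Strategy=1, Hiring=3, IT=1. No two conflicting committees share a time slot.

4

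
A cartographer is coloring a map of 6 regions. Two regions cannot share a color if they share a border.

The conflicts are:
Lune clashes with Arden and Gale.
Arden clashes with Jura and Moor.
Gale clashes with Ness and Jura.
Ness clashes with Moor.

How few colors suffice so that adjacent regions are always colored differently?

3

The cycle Ness-Gale-Jura-Arden-Moor-Ness has odd length 5, so it cannot be 2-colored; at least 3 colors are needed.
A valid assignment using 3 colors: Lune=2, Arden=1, Gale=1, Ness=3, Jura=2, Moor=2. No two conflicting regions share a color.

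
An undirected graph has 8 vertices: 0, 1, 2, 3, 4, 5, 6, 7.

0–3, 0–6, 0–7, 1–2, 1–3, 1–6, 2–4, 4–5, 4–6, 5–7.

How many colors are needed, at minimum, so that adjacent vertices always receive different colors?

The cycle 7-5-4-6-0-7 has odd length 5, so it cannot be 2-colored; at least 3 colors are needed.
3 colors suffice: color a → {0, 1, 4}; color b → {2, 3, 5, 6}; color c → {7}. No two adjacent vertices share a color.

3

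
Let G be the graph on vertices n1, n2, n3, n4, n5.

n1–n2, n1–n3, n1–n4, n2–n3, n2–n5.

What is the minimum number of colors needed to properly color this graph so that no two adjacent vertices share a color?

n1, n2, n3 form a triangle, so at least 3 colors are needed.
One proper 3-coloring: n1=1, n2=2, n3=3, n4=2, n5=1. Each edge has distinct colors on its endpoints.

3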